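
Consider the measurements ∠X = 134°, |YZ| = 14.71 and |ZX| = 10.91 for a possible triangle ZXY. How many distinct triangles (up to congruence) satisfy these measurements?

1

|ZX|·sin X = 10.91·sin(134°) ≈ 7.848.
Since ∠X is not acute, a triangle exists only if |YZ| > |ZX|; here |YZ| > |ZX|, so there is exactly one triangle.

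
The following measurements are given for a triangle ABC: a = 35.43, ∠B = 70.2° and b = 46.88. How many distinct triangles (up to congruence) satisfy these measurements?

1

a·sin B = 35.43·sin(70.2°) ≈ 33.34.
Since b ≥ a, exactly one triangle exists.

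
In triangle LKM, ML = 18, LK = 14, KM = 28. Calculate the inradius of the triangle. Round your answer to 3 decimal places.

3.578

Semiperimeter s = (28 + 18 + 14)/2 = 30.
Heron's formula: area = √(30·2·12·16) ≈ 107.33.
Inradius = area/s = 107.33/30 ≈ 3.5777.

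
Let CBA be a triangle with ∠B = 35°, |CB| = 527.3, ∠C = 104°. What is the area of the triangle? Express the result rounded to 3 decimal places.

117933.734

The third angle is ∠A = 180° − ∠C − ∠B = 41.00°.
Law of sines: |BA| = |CB|·sin C/sin A ≈ 779.86.
Law of sines: |AC| = |CB|·sin B/sin A ≈ 461.01.
Area = ½·|CB|·|BA|·sin B ≈ 1.1793e+05.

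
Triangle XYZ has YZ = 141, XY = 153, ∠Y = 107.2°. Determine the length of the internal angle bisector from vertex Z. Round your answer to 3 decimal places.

t_Z ≈ 167.048

By the law of cosines, ZX² = XY² + YZ² − 2·XY·YZ·cos Y = 56049, so ZX ≈ 236.75.
Law of cosines again: cos Z = (YZ² + ZX² − XY²)/(2·YZ·ZX) ≈ 0.78668, so ∠Z ≈ 38.12°.
The bisector from Z has length 2·YZ·ZX·cos(∠Z/2)/(YZ+ZX) ≈ 167.05.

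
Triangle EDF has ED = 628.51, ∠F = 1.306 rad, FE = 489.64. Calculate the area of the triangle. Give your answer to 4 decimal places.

Law of sines: sin D = FE·sin F/ED ≈ 0.75190.
Since ED ≥ FE, only the acute value applies: ∠D ≈ 0.851 rad.
Then ∠E = π − ∠F − ∠D ≈ 0.985 rad.
Law of sines gives DF = ED·sin E/sin F ≈ 542.51.
Area = ½·ED·FE·sin E ≈ 1.2819e+05.

area ≈ 128188.1420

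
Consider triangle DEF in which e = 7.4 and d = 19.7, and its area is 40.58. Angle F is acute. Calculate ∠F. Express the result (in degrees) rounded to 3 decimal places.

From area = ½·d·e·sin F, we get sin F = 2·area/(d·e) ≈ 0.55673.
Taking the acute solution, ∠F ≈ 33.83°.

∠F ≈ 33.830°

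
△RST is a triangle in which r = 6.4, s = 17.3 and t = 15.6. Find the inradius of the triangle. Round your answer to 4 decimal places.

Semiperimeter p = (6.4 + 17.3 + 15.6)/2 = 19.65.
Heron's formula: area = √(19.65·13.25·2.35·4.05) ≈ 49.78.
Inradius = area/p = 49.78/19.65 ≈ 2.5333.

2.5333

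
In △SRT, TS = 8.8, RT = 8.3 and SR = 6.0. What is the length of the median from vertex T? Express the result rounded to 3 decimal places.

8.010

Median from T: ½√(2·RT² + 2·TS² − SR²) ≈ 8.0103.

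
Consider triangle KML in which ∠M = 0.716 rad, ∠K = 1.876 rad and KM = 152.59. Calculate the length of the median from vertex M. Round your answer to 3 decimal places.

The third angle is ∠L = π − ∠K − ∠M = 0.550 rad.
Law of sines: ML = KM·sin K/sin L ≈ 278.63.
Law of sines: LK = KM·sin M/sin L ≈ 191.74.
Median from M: ½√(2·KM² + 2·ML² − LK²) ≈ 203.14.

203.143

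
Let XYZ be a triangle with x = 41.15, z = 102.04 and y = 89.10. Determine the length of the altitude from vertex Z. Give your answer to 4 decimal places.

Semiperimeter s = (41.15 + 89.1 + 102.04)/2 = 116.15.
Heron's formula: area = √(116.15·74.995·27.045·14.105) ≈ 1822.8.
The altitude from Z has length 2·area/z ≈ 35.728.

35.7278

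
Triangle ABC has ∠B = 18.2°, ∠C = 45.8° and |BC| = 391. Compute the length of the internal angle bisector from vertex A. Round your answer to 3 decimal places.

100.305

The third angle is ∠A = 180° − ∠B − ∠C = 116.00°.
Law of sines: |CA| = |BC|·sin B/sin A ≈ 135.87.
Law of sines: |AB| = |BC|·sin C/sin A ≈ 311.88.
The bisector from A has length 2·|CA|·|AB|·cos(∠A/2)/(|CA|+|AB|) ≈ 100.31.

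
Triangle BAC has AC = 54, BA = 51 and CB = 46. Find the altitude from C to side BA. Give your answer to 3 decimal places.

Semiperimeter s = (54 + 46 + 51)/2 = 75.5.
Heron's formula: area = √(75.5·21.5·29.5·24.5) ≈ 1083.1.
The altitude from C has length 2·area/BA ≈ 42.476.

42.476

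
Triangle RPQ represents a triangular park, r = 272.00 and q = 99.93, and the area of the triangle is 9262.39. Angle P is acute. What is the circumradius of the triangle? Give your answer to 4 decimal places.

From area = ½·q·r·sin P, we get sin P = 2·area/(q·r) ≈ 0.68154.
Taking the acute solution, ∠P ≈ 0.7499 rad.
Law of cosines then gives p ≈ 210.21.
Circumradius = p/(2 sin P) ≈ 154.22.

154.2189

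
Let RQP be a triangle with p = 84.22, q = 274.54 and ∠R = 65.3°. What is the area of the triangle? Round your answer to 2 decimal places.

Area = ½·q·p·sin R ≈ 10503.

10503.15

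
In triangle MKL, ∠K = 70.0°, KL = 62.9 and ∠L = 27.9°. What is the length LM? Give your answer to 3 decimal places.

59.673

The third angle is ∠M = 180° − ∠K − ∠L = 82.10°.
Law of sines: LM = KL·sin K/sin M ≈ 59.673.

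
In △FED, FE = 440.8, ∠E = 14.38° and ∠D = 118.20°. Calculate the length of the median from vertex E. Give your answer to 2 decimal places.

The third angle is ∠F = 180° − ∠E − ∠D = 47.42°.
Law of sines: ED = FE·sin F/sin D ≈ 368.29.
Law of sines: DF = FE·sin E/sin D ≈ 124.22.
Median from E: ½√(2·FE² + 2·ED² − DF²) ≈ 401.39.

401.39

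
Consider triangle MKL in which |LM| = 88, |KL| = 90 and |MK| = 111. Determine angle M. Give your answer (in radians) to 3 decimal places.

∠M ≈ 0.912 rad

By the law of cosines, cos M = (|LM|² + |MK|² − |KL|²) / (2·|LM|·|MK|) ≈ 0.61246, so ∠M ≈ 0.912 rad.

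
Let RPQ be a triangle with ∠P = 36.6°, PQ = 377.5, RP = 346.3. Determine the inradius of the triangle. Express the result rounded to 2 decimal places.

81.79

By the law of cosines, QR² = RP² + PQ² − 2·RP·PQ·cos P = 52528, so QR ≈ 229.19.
Area = ½·RP·PQ·sin P ≈ 38972.
Semiperimeter s = (377.5+229.19+346.3)/2 = 476.5.
Inradius = area/s = 38972/476.5 ≈ 81.788.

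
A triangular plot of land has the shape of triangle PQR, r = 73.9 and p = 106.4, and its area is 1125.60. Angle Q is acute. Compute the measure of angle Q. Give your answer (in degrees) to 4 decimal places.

∠Q ≈ 16.6368°

From area = ½·r·p·sin Q, we get sin Q = 2·area/(r·p) ≈ 0.28630.
Taking the acute solution, ∠Q ≈ 16.64°.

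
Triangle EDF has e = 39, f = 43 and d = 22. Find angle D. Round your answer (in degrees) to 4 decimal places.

By the law of cosines, cos D = (f² + e² − d²) / (2·f·e) ≈ 0.86047, so ∠D ≈ 30.63°.

∠D ≈ 30.6312°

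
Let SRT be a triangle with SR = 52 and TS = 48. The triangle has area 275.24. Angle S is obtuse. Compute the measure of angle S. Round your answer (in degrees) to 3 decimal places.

∠S ≈ 167.259°

From area = ½·TS·SR·sin S, we get sin S = 2·area/(TS·SR) ≈ 0.22054.
Taking the obtuse solution, ∠S ≈ 167.26°.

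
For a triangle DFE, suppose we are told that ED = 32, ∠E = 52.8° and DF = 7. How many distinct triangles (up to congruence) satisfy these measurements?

ED·sin E = 32·sin(52.8°) ≈ 25.49.
Since DF = 7 < 25.49 = ED sin E, no triangle exists.

0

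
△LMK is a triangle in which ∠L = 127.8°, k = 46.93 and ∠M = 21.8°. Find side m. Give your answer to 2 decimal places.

The third angle is ∠K = 180° − ∠L − ∠M = 30.40°.
Law of sines: m = k·sin M/sin K ≈ 34.441.

34.44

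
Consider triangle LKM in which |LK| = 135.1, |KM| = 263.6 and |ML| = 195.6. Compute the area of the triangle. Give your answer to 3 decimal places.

Semiperimeter s = (263.6 + 195.6 + 135.1)/2 = 297.15.
Heron's formula: area = √(297.15·33.55·101.55·162.05) ≈ 12809.

area ≈ 12808.510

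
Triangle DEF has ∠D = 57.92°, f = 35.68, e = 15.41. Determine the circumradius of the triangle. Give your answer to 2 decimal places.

17.96

By the law of cosines, d² = e² + f² − 2·e·f·cos D = 926.5, so d ≈ 30.438.
Area = ½·e·f·sin D ≈ 232.94.
Circumradius = d/(2 sin D) ≈ 17.962.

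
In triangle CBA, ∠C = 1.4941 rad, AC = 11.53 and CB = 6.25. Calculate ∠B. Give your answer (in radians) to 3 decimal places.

∠B ≈ 1.134 rad

By the law of cosines, BA² = AC² + CB² − 2·AC·CB·cos C = 160.96, so BA ≈ 12.687.
Law of cosines again: cos B = (CB² + BA² − AC²)/(2·CB·BA) ≈ 0.42300, so ∠B ≈ 1.1340 rad.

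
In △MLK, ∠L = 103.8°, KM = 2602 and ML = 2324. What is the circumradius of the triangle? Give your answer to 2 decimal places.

Law of sines: sin K = ML·sin L/KM ≈ 0.86738.
Since KM ≥ ML, only the acute value applies: ∠K ≈ 60.16°.
Then ∠M = 180° − ∠L − ∠K ≈ 16.04°.
Law of sines gives LK = KM·sin M/sin L ≈ 740.54.
Circumradius = KM/(2 sin L) ≈ 1339.7.

1339.67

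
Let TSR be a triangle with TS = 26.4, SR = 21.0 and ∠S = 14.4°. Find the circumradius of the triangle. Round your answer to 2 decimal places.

By the law of cosines, RT² = TS² + SR² − 2·TS·SR·cos S = 63.995, so RT ≈ 7.9997.
Area = ½·TS·SR·sin S ≈ 68.937.
Circumradius = RT/(2 sin S) ≈ 16.084.

16.08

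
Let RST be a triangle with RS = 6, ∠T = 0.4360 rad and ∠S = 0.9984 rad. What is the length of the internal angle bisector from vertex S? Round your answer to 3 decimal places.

t_S ≈ 7.387

The third angle is ∠R = π − ∠S − ∠T = 1.7072 rad.
Law of sines: ST = RS·sin R/sin T ≈ 14.075.
Law of sines: TR = RS·sin S/sin T ≈ 11.943.
The bisector from S has length 2·RS·ST·cos(∠S/2)/(RS+ST) ≈ 7.3868.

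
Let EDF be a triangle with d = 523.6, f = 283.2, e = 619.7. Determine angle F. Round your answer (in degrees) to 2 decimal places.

27.05

By the law of cosines, cos F = (e² + d² − f²) / (2·e·d) ≈ 0.89064, so ∠F ≈ 27.05°.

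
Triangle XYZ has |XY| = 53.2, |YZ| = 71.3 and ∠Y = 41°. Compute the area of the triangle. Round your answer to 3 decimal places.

Area = ½·|XY|·|YZ|·sin Y ≈ 1244.3.

area ≈ 1244.268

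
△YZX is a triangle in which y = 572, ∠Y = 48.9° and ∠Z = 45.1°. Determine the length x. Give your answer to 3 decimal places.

757.211

The third angle is ∠X = 180° − ∠Y − ∠Z = 86.00°.
Law of sines: x = y·sin X/sin Y ≈ 757.21.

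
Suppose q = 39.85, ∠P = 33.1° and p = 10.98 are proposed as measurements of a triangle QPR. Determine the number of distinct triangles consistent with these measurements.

0

q·sin P = 39.85·sin(33.1°) ≈ 21.76.
Since p = 10.98 < 21.76 = q sin P, no triangle exists.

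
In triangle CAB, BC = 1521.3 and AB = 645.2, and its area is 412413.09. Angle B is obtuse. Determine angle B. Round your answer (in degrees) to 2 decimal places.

122.82

From area = ½·AB·BC·sin B, we get sin B = 2·area/(AB·BC) ≈ 0.84034.
Taking the obtuse solution, ∠B ≈ 122.82°.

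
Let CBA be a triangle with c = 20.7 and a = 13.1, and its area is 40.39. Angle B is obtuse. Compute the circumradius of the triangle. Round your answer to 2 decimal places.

From area = ½·a·c·sin B, we get sin B = 2·area/(a·c) ≈ 0.29789.
Taking the obtuse solution, ∠B ≈ 162.67°.
Law of cosines then gives b ≈ 33.434.
Circumradius = b/(2 sin B) ≈ 56.117.

R ≈ 56.12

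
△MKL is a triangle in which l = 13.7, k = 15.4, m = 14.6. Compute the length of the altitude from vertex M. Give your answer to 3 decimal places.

h_M ≈ 12.501

Semiperimeter s = (14.6 + 15.4 + 13.7)/2 = 21.85.
Heron's formula: area = √(21.85·7.25·6.45·8.15) ≈ 91.254.
The altitude from M has length 2·area/m ≈ 12.501.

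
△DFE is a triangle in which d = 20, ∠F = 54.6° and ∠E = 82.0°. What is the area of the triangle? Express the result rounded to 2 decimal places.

234.96

The third angle is ∠D = 180° − ∠F − ∠E = 43.40°.
Law of sines: f = d·sin F/sin D ≈ 23.727.
Law of sines: e = d·sin E/sin D ≈ 28.825.
Area = ½·d·f·sin E ≈ 234.96.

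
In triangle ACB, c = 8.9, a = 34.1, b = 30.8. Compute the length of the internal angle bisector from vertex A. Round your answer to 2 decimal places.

t_A ≈ 8.48

By the law of cosines, cos A = (c² + b² − a²) / (2·c·b) ≈ -0.24617, so ∠A ≈ 104.25°.
The bisector from A has length 2·c·b·cos(∠A/2)/(c+b) ≈ 8.4782.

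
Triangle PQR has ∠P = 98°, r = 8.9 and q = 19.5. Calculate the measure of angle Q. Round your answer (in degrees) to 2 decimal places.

By the law of cosines, p² = q² + r² − 2·q·r·cos P = 507.77, so p ≈ 22.534.
Law of cosines again: cos Q = (r² + p² − q²)/(2·r·p) ≈ 0.51540, so ∠Q ≈ 58.98°.

58.98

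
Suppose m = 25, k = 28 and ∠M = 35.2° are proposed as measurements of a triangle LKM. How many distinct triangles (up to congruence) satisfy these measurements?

2

k·sin M = 28·sin(35.2°) ≈ 16.14.
Since k sin M < m < k (16.14 < 25 < 28), two triangles exist.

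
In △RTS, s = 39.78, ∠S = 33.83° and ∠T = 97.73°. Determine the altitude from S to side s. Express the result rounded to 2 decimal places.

The third angle is ∠R = 180° − ∠T − ∠S = 48.44°.
Law of sines: r = s·sin R/sin S ≈ 53.465.
Law of sines: t = s·sin T/sin S ≈ 70.804.
Area = ½·s·r·sin T ≈ 1053.8.
The altitude from S has length 2·area/s ≈ 52.98.

h_S ≈ 52.98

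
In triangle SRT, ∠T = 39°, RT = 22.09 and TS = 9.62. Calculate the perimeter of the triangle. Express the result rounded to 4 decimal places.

By the law of cosines, SR² = RT² + TS² − 2·RT·TS·cos T = 250.22, so SR ≈ 15.818.
Semiperimeter s = (22.09+9.62+15.818)/2 = 23.764.
Perimeter = 22.09 + 9.62 + 15.818 = 47.528.

perimeter ≈ 47.5282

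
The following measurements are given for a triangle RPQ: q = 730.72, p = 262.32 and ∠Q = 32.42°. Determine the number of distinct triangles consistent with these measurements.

p·sin Q = 262.32·sin(32.42°) ≈ 140.6.
Since q ≥ p, exactly one triangle exists.

1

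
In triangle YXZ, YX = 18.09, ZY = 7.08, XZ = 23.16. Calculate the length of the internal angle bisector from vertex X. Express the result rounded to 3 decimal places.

By the law of cosines, cos X = (YX² + XZ² − ZY²) / (2·YX·XZ) ≈ 0.97085, so ∠X ≈ 13.87°.
The bisector from X has length 2·YX·XZ·cos(∠X/2)/(YX+XZ) ≈ 20.165.

t_X ≈ 20.165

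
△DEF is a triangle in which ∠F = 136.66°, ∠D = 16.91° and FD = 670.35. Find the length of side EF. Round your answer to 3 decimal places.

438.064

The third angle is ∠E = 180° − ∠F − ∠D = 26.43°.
Law of sines: EF = FD·sin D/sin E ≈ 438.06.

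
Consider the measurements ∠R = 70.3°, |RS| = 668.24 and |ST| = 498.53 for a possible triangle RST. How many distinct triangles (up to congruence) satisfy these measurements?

|RS|·sin R = 668.24·sin(70.3°) ≈ 629.1.
Since |ST| = 498.53 < 629.1 = |RS| sin R, no triangle exists.

0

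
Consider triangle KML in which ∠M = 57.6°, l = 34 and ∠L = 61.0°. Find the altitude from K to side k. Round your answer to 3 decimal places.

The third angle is ∠K = 180° − ∠M − ∠L = 61.40°.
Law of sines: k = l·sin K/sin L ≈ 34.131.
Law of sines: m = l·sin M/sin L ≈ 32.822.
Area = ½·l·k·sin M ≈ 489.9.
The altitude from K has length 2·area/k ≈ 28.707.

h_K ≈ 28.707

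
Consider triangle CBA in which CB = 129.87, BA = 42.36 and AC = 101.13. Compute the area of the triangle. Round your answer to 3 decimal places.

Semiperimeter s = (42.36 + 101.13 + 129.87)/2 = 136.68.
Heron's formula: area = √(136.68·94.32·35.55·6.81) ≈ 1766.6.

area ≈ 1766.639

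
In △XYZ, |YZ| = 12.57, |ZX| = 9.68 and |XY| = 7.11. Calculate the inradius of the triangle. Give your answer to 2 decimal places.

r ≈ 2.33

Semiperimeter s = (12.57 + 9.68 + 7.11)/2 = 14.68.
Heron's formula: area = √(14.68·2.11·5·7.57) ≈ 34.24.
Inradius = area/s = 34.24/14.68 ≈ 2.3324.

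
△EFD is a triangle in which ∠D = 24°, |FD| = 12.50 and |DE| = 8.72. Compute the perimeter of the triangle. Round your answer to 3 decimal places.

By the law of cosines, |EF|² = |FD|² + |DE|² − 2·|FD|·|DE|·cos D = 33.135, so |EF| ≈ 5.7563.
Semiperimeter s = (12.5+8.72+5.7563)/2 = 13.488.
Perimeter = 12.5 + 8.72 + 5.7563 = 26.976.

perimeter ≈ 26.976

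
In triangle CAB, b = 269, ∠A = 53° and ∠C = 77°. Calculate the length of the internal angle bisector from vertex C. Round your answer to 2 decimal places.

t_C ≈ 214.91

The third angle is ∠B = 180° − ∠C − ∠A = 50.00°.
Law of sines: c = b·sin C/sin B ≈ 342.15.
Law of sines: a = b·sin A/sin B ≈ 280.44.
The bisector from C has length 2·a·b·cos(∠C/2)/(a+b) ≈ 214.91.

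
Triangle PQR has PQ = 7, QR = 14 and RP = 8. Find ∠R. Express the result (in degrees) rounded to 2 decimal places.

19.62

By the law of cosines, cos R = (QR² + RP² − PQ²) / (2·QR·RP) ≈ 0.94196, so ∠R ≈ 19.62°.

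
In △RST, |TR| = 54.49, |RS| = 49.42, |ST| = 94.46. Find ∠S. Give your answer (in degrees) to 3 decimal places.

By the law of cosines, cos S = (|RS|² + |ST|² − |TR|²) / (2·|RS|·|ST|) ≈ 0.89926, so ∠S ≈ 25.94°.

∠S ≈ 25.939°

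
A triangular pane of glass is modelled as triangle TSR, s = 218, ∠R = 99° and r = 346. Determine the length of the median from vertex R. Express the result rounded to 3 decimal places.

Law of sines: sin S = s·sin R/r ≈ 0.62230.
Since r ≥ s, only the acute value applies: ∠S ≈ 38.48°.
Then ∠T = 180° − ∠R − ∠S ≈ 42.52°.
Law of sines gives t = r·sin T/sin R ≈ 236.74.
Median from R: ½√(2·t² + 2·s² − r²) ≈ 147.84.

147.836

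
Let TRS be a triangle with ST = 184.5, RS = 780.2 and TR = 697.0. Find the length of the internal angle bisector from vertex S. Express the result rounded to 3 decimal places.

t_S ≈ 262.307

By the law of cosines, cos S = (RS² + ST² − TR²) / (2·RS·ST) ≈ 0.54514, so ∠S ≈ 56.97°.
The bisector from S has length 2·RS·ST·cos(∠S/2)/(RS+ST) ≈ 262.31.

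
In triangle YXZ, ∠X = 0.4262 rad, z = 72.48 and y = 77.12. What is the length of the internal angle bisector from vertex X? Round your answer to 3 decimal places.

t_X ≈ 73.038

By the law of cosines, x² = z² + y² − 2·z·y·cos X = 1021.6, so x ≈ 31.962.
The bisector from X has length 2·z·y·cos(∠X/2)/(z+y) ≈ 73.038.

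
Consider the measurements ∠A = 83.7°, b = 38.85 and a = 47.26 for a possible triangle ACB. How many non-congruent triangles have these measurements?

b·sin A = 38.85·sin(83.7°) ≈ 38.62.
Since a ≥ b, exactly one triangle exists.

1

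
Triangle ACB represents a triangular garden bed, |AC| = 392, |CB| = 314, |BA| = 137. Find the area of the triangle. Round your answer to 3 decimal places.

area ≈ 19500.923

Semiperimeter s = (314 + 137 + 392)/2 = 421.5.
Heron's formula: area = √(421.5·107.5·284.5·29.5) ≈ 19501.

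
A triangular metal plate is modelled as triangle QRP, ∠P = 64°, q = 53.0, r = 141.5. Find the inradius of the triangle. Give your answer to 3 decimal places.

20.933

By the law of cosines, p² = q² + r² − 2·q·r·cos P = 16256, so p ≈ 127.5.
Area = ½·q·r·sin P ≈ 3370.3.
Semiperimeter s = (53+141.5+127.5)/2 = 161.
Inradius = area/s = 3370.3/161 ≈ 20.933.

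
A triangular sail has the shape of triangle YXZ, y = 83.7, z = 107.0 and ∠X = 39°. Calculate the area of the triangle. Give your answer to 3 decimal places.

area ≈ 2818.065

Area = ½·z·y·sin X ≈ 2818.1.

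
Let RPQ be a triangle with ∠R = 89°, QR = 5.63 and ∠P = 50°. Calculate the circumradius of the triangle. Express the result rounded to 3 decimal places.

The third angle is ∠Q = 180° − ∠R − ∠P = 41.00°.
Law of sines: PQ = QR·sin R/sin P ≈ 7.3483.
Law of sines: RP = QR·sin Q/sin P ≈ 4.8217.
Circumradius = QR/(2 sin P) ≈ 3.6747.

3.675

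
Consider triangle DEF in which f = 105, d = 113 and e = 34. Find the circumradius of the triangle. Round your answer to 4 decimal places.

56.6926

By the law of cosines, cos D = (e² + f² − d²) / (2·e·f) ≈ -0.08235, so ∠D ≈ 94.72°.
Circumradius = d/(2 sin D) ≈ 56.693.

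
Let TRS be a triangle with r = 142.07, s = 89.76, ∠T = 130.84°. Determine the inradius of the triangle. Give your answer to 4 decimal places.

By the law of cosines, t² = r² + s² − 2·r·s·cos T = 44919, so t ≈ 211.94.
Area = ½·r·s·sin T ≈ 4823.8.
Semiperimeter p = (211.94+142.07+89.76)/2 = 221.89.
Inradius = area/p = 4823.8/221.89 ≈ 21.74.

21.7399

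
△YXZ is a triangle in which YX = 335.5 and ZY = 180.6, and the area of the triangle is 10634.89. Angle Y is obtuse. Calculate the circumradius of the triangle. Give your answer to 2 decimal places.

724.39

From area = ½·ZY·YX·sin Y, we get sin Y = 2·area/(ZY·YX) ≈ 0.35104.
Taking the obtuse solution, ∠Y ≈ 2.7829 rad.
Law of cosines then gives XZ ≈ 508.57.
Circumradius = XZ/(2 sin Y) ≈ 724.39.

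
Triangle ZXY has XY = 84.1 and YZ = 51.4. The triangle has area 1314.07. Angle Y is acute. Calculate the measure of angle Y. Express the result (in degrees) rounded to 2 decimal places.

∠Y ≈ 37.44°

From area = ½·XY·YZ·sin Y, we get sin Y = 2·area/(XY·YZ) ≈ 0.60798.
Taking the acute solution, ∠Y ≈ 37.44°.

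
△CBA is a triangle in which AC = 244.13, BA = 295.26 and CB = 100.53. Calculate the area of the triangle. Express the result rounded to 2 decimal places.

Semiperimeter s = (295.26 + 244.13 + 100.53)/2 = 319.96.
Heron's formula: area = √(319.96·24.7·75.83·219.43) ≈ 11467.

11467.40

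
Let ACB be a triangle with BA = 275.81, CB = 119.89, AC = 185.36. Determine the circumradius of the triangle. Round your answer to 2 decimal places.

By the law of cosines, cos A = (BA² + AC² − CB²) / (2·BA·AC) ≈ 0.93944, so ∠A ≈ 20.04°.
Circumradius = CB/(2 sin A) ≈ 174.91.

R ≈ 174.91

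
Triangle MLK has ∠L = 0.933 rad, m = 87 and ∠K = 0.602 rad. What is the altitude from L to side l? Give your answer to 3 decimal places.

h_L ≈ 49.267

The third angle is ∠M = π − ∠L − ∠K = 1.607 rad.
Law of sines: l = m·sin L/sin M ≈ 69.941.
Law of sines: k = m·sin K/sin M ≈ 49.299.
Area = ½·m·l·sin K ≈ 1722.9.
The altitude from L has length 2·area/l ≈ 49.267.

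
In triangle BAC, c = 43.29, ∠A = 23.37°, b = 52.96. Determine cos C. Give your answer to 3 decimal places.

cos C ≈ 0.610

By the law of cosines, a² = c² + b² − 2·c·b·cos A = 469.67, so a ≈ 21.672.
Law of cosines again: cos C = (b² + a² − c²)/(2·b·a) ≈ 0.61007, so ∠C ≈ 52.41°.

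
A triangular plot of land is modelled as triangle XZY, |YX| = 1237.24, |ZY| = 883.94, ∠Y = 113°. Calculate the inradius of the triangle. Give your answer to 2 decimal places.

By the law of cosines, |XZ|² = |ZY|² + |YX|² − 2·|ZY|·|YX|·cos Y = 3.1668e+06, so |XZ| ≈ 1779.5.
Area = ½·|ZY|·|YX|·sin Y ≈ 5.0335e+05.
Semiperimeter s = (883.94+1237.2+1779.5)/2 = 1950.4.
Inradius = area/s = 5.0335e+05/1950.4 ≈ 258.08.

r ≈ 258.08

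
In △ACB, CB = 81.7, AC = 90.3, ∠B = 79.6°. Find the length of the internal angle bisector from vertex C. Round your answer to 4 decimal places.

Law of sines: sin A = CB·sin B/AC ≈ 0.88990.
Since AC ≥ CB, only the acute value applies: ∠A ≈ 62.86°.
Then ∠C = 180° − ∠B − ∠A ≈ 37.54°.
Law of sines gives BA = AC·sin C/sin B ≈ 55.94.
The bisector from C has length 2·AC·CB·cos(∠C/2)/(AC+CB) ≈ 81.223.

t_C ≈ 81.2229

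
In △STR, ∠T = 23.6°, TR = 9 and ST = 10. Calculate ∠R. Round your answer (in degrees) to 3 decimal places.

By the law of cosines, RS² = ST² + TR² − 2·ST·TR·cos T = 16.055, so RS ≈ 4.0068.
Law of cosines again: cos R = (TR² + RS² − ST²)/(2·TR·RS) ≈ -0.04084, so ∠R ≈ 92.34°.

∠R ≈ 92.340°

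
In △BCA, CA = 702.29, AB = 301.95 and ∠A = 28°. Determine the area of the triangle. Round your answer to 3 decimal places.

Area = ½·CA·AB·sin A ≈ 49777.

area ≈ 49777.240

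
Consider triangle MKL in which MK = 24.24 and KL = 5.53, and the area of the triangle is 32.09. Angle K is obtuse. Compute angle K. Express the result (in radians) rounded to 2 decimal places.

2.64

From area = ½·MK·KL·sin K, we get sin K = 2·area/(MK·KL) ≈ 0.47879.
Taking the obtuse solution, ∠K ≈ 2.642 rad.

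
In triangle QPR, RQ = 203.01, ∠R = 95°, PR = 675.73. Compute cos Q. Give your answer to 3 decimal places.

0.363

By the law of cosines, QP² = PR² + RQ² − 2·PR·RQ·cos R = 5.2174e+05, so QP ≈ 722.31.
Law of cosines again: cos Q = (RQ² + QP² − PR²)/(2·RQ·QP) ≈ 0.36259, so ∠Q ≈ 68.74°.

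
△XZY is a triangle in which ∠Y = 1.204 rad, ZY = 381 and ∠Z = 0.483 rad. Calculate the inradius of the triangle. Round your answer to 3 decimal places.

r ≈ 69.079

The third angle is ∠X = π − ∠Z − ∠Y = 1.455 rad.
Law of sines: YX = ZY·sin Z/sin X ≈ 178.15.
Law of sines: XZ = ZY·sin Y/sin X ≈ 358.07.
Area = ½·ZY·YX·sin Y ≈ 31681.
Semiperimeter s = (381+178.15+358.07)/2 = 458.61.
Inradius = area/s = 31681/458.61 ≈ 69.079.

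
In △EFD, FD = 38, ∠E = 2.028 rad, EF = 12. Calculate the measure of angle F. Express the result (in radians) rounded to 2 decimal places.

Law of sines: sin D = EF·sin E/FD ≈ 0.28335.
Since FD ≥ EF, only the acute value applies: ∠D ≈ 0.287 rad.
Then ∠F = π − ∠E − ∠D ≈ 0.826 rad.

0.83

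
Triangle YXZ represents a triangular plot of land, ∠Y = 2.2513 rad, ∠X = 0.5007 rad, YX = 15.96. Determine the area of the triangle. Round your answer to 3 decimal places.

125.115

The third angle is ∠Z = π − ∠Y − ∠X = 0.3896 rad.
Law of sines: XZ = YX·sin Y/sin Z ≈ 32.661.
Law of sines: ZY = YX·sin X/sin Z ≈ 20.172.
Area = ½·YX·XZ·sin X ≈ 125.11.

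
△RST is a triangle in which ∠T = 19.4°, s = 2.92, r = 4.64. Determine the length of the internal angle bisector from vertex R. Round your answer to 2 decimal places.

By the law of cosines, t² = r² + s² − 2·r·s·cos T = 4.4969, so t ≈ 2.1206.
Law of cosines again: cos R = (s² + t² − r²)/(2·s·t) ≈ -0.68686, so ∠R ≈ 133.38°.
The bisector from R has length 2·s·t·cos(∠R/2)/(s+t) ≈ 0.97217.

t_R ≈ 0.97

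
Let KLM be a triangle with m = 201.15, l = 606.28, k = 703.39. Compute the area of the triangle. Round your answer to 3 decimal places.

area ≈ 56992.252

Semiperimeter s = (703.39 + 606.28 + 201.15)/2 = 755.41.
Heron's formula: area = √(755.41·52.02·149.13·554.26) ≈ 56992.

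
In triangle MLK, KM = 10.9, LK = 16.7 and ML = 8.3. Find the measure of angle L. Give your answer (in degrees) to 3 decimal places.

By the law of cosines, cos L = (ML² + LK² − KM²) / (2·ML·LK) ≈ 0.82595, so ∠L ≈ 34.32°.

∠L ≈ 34.315°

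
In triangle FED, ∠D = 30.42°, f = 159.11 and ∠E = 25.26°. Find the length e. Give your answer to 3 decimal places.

82.209

The third angle is ∠F = 180° − ∠E − ∠D = 124.32°.
Law of sines: e = f·sin E/sin F ≈ 82.209.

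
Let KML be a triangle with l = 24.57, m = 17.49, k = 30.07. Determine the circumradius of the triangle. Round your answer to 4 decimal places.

By the law of cosines, cos K = (m² + l² − k²) / (2·m·l) ≈ 0.00626, so ∠K ≈ 89.64°.
Circumradius = k/(2 sin K) ≈ 15.035.

R ≈ 15.0353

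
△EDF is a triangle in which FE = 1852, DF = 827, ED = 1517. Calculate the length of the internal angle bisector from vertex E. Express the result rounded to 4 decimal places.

1624.8669

By the law of cosines, cos E = (FE² + ED² − DF²) / (2·FE·ED) ≈ 0.89825, so ∠E ≈ 26.07°.
The bisector from E has length 2·FE·ED·cos(∠E/2)/(FE+ED) ≈ 1624.9.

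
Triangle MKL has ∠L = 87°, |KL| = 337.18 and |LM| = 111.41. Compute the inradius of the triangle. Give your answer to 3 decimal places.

By the law of cosines, |MK|² = |KL|² + |LM|² − 2·|KL|·|LM|·cos L = 1.2217e+05, so |MK| ≈ 349.53.
Area = ½·|KL|·|LM|·sin L ≈ 18757.
Semiperimeter s = (337.18+111.41+349.53)/2 = 399.06.
Inradius = area/s = 18757/399.06 ≈ 47.003.

47.003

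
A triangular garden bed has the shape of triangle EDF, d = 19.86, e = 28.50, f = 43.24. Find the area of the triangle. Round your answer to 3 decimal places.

Semiperimeter s = (28.5 + 19.86 + 43.24)/2 = 45.8.
Heron's formula: area = √(45.8·17.3·25.94·2.56) ≈ 229.38.

229.383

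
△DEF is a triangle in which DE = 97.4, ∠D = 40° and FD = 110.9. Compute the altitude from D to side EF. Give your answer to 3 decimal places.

By the law of cosines, EF² = FD² + DE² − 2·FD·DE·cos D = 5236.5, so EF ≈ 72.363.
Area = ½·FD·DE·sin D ≈ 3471.6.
The altitude from D has length 2·area/EF ≈ 95.949.

h_D ≈ 95.949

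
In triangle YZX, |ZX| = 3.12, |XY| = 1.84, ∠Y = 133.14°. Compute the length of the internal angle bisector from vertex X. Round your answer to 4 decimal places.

Law of sines: sin Z = |XY|·sin Y/|ZX| ≈ 0.43033.
Since |ZX| ≥ |XY|, only the acute value applies: ∠Z ≈ 25.49°.
Then ∠X = 180° − ∠Y − ∠Z ≈ 21.37°.
Law of sines gives |YZ| = |ZX|·sin X/sin Y ≈ 1.5582.
The bisector from X has length 2·|ZX|·|XY|·cos(∠X/2)/(|ZX|+|XY|) ≈ 2.2747.

t_X ≈ 2.2747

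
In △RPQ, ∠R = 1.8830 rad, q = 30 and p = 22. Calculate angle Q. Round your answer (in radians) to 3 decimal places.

By the law of cosines, r² = p² + q² − 2·p·q·cos R = 1789.4, so r ≈ 42.302.
Law of cosines again: cos Q = (r² + p² − q²)/(2·r·p) ≈ 0.73790, so ∠Q ≈ 0.7408 rad.

0.741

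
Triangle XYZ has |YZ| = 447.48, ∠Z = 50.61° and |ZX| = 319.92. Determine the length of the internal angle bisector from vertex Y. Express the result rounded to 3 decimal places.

By the law of cosines, |XY|² = |YZ|² + |ZX|² − 2·|YZ|·|ZX|·cos Z = 1.2089e+05, so |XY| ≈ 347.7.
Law of cosines again: cos Y = (|XY|² + |YZ|² − |ZX|²)/(2·|XY|·|YZ|) ≈ 0.70309, so ∠Y ≈ 45.32°.
The bisector from Y has length 2·|XY|·|YZ|·cos(∠Y/2)/(|XY|+|YZ|) ≈ 361.11.

t_Y ≈ 361.113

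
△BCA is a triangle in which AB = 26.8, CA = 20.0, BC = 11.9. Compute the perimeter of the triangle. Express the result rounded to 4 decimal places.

Perimeter = 20 + 26.8 + 11.9 = 58.7.

perimeter ≈ 58.7000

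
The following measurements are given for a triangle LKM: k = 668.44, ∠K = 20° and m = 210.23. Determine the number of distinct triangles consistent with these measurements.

m·sin K = 210.23·sin(20°) ≈ 71.9.
Since k ≥ m, exactly one triangle exists.

1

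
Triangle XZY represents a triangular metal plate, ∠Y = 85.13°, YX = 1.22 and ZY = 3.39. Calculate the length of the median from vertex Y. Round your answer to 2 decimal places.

By the law of cosines, XZ² = ZY² + YX² − 2·ZY·YX·cos Y = 12.278, so XZ ≈ 3.504.
Median from Y: ½√(2·ZY² + 2·YX² − XZ²) ≈ 1.8495.

1.85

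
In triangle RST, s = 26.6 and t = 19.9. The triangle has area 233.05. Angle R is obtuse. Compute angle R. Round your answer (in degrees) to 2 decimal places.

From area = ½·s·t·sin R, we get sin R = 2·area/(s·t) ≈ 0.88053.
Taking the obtuse solution, ∠R ≈ 118.29°.

∠R ≈ 118.29°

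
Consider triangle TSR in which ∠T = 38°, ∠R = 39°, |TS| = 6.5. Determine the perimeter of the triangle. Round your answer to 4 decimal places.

22.9228

The third angle is ∠S = 180° − ∠R − ∠T = 103.00°.
Law of sines: |SR| = |TS|·sin T/sin R ≈ 6.3589.
Law of sines: |RT| = |TS|·sin S/sin R ≈ 10.064.
Semiperimeter s = (6.3589+10.064+6.5)/2 = 11.461.
Perimeter = 6.3589 + 10.064 + 6.5 = 22.923.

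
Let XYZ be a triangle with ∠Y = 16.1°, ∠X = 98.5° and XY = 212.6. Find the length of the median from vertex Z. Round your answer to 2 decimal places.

m_Z ≈ 132.45

The third angle is ∠Z = 180° − ∠X − ∠Y = 65.40°.
Law of sines: YZ = XY·sin X/sin Z ≈ 231.25.
Law of sines: ZX = XY·sin Y/sin Z ≈ 64.842.
Median from Z: ½√(2·YZ² + 2·ZX² − XY²) ≈ 132.45.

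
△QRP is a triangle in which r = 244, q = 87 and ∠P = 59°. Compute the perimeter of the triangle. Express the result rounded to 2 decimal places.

perimeter ≈ 543.69

By the law of cosines, p² = q² + r² − 2·q·r·cos P = 45239, so p ≈ 212.69.
Semiperimeter s = (87+244+212.69)/2 = 271.85.
Perimeter = 87 + 244 + 212.69 = 543.69.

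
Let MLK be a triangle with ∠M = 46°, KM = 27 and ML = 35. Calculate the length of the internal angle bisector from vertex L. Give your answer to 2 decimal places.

By the law of cosines, LK² = KM² + ML² − 2·KM·ML·cos M = 641.1, so LK ≈ 25.32.
Law of cosines again: cos L = (ML² + LK² − KM²)/(2·ML·LK) ≈ 0.64156, so ∠L ≈ 50.09°.
The bisector from L has length 2·ML·LK·cos(∠L/2)/(ML+LK) ≈ 26.62.

26.62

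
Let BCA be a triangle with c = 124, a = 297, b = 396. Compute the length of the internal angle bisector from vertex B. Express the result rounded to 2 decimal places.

By the law of cosines, cos B = (c² + a² − b²) / (2·c·a) ≈ -0.72270, so ∠B ≈ 136.28°.
The bisector from B has length 2·c·a·cos(∠B/2)/(c+a) ≈ 65.146.

65.15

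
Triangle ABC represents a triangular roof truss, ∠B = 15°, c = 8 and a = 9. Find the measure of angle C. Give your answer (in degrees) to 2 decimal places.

By the law of cosines, b² = c² + a² − 2·c·a·cos B = 5.9067, so b ≈ 2.4304.
Law of cosines again: cos C = (a² + b² − c²)/(2·a·b) ≈ 0.52362, so ∠C ≈ 58.42°.

∠C ≈ 58.42°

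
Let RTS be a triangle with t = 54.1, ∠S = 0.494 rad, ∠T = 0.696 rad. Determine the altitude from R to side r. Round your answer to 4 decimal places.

The third angle is ∠R = π − ∠T − ∠S = 1.952 rad.
Law of sines: r = t·sin R/sin T ≈ 78.335.
Law of sines: s = t·sin S/sin T ≈ 40.009.
Area = ½·t·r·sin S ≈ 1004.7.
The altitude from R has length 2·area/r ≈ 25.652.

h_R ≈ 25.6516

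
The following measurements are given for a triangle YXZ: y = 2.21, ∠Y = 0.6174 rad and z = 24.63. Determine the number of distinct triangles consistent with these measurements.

0

z·sin Y = 24.63·sin(0.6174 rad) ≈ 14.26.
Since y = 2.21 < 14.26 = z sin Y, no triangle exists.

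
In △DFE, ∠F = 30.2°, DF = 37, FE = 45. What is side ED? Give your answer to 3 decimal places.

22.715

By the law of cosines, ED² = DF² + FE² − 2·DF·FE·cos F = 515.96, so ED ≈ 22.715.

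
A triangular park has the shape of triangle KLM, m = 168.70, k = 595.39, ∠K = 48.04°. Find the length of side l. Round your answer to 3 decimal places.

694.819

Law of sines: sin M = m·sin K/k ≈ 0.21070.
Since k ≥ m, only the acute value applies: ∠M ≈ 12.16°.
Then ∠L = 180° − ∠K − ∠M ≈ 119.80°.
Law of sines gives l = k·sin L/sin K ≈ 694.82.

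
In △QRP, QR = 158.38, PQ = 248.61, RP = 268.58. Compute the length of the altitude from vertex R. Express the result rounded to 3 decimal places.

Semiperimeter s = (268.58 + 248.61 + 158.38)/2 = 337.79.
Heron's formula: area = √(337.79·69.205·89.175·179.41) ≈ 19339.
The altitude from R has length 2·area/PQ ≈ 155.57.

h_R ≈ 155.575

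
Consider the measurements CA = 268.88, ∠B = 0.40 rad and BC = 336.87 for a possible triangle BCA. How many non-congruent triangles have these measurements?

BC·sin B = 336.87·sin(0.40 rad) ≈ 131.2.
Since BC sin B < CA < BC (131.2 < 268.88 < 336.87), two triangles exist.

2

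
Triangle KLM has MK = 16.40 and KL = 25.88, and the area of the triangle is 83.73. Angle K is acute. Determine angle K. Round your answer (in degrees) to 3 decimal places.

23.238

From area = ½·MK·KL·sin K, we get sin K = 2·area/(MK·KL) ≈ 0.39455.
Taking the acute solution, ∠K ≈ 23.24°.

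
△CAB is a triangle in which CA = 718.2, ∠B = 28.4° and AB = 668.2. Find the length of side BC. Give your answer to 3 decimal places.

Law of sines: sin C = AB·sin B/CA ≈ 0.44251.
Since CA ≥ AB, only the acute value applies: ∠C ≈ 26.26°.
Then ∠A = 180° − ∠B − ∠C ≈ 125.34°.
Law of sines gives BC = CA·sin A/sin B ≈ 1231.8.

1231.836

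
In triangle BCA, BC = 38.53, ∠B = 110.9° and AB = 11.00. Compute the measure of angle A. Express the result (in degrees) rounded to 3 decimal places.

∠A ≈ 55.493°

By the law of cosines, CA² = AB² + BC² − 2·AB·BC·cos B = 1908, so CA ≈ 43.68.
Law of cosines again: cos A = (CA² + AB² − BC²)/(2·CA·AB) ≈ 0.56651, so ∠A ≈ 55.49°.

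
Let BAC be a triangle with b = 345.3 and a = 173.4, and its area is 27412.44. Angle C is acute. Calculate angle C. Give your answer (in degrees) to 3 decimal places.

∠C ≈ 66.299°

From area = ½·b·a·sin C, we get sin C = 2·area/(b·a) ≈ 0.91566.
Taking the acute solution, ∠C ≈ 66.30°.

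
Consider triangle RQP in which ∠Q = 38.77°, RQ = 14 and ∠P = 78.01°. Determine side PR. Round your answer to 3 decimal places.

8.962

The third angle is ∠R = 180° − ∠Q − ∠P = 63.22°.
Law of sines: PR = RQ·sin Q/sin P ≈ 8.9623.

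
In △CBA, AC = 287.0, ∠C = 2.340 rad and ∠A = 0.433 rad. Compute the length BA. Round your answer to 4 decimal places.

572.2945

The third angle is ∠B = π − ∠A − ∠C = 0.369 rad.
Law of sines: BA = AC·sin C/sin B ≈ 572.29.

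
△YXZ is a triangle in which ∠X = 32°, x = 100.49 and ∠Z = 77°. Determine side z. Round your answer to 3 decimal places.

184.772

The third angle is ∠Y = 180° − ∠X − ∠Z = 71.00°.
Law of sines: z = x·sin Z/sin X ≈ 184.77.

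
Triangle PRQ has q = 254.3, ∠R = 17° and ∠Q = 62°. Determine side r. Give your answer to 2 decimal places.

The third angle is ∠P = 180° − ∠R − ∠Q = 101.00°.
Law of sines: r = q·sin R/sin Q ≈ 84.207.

84.21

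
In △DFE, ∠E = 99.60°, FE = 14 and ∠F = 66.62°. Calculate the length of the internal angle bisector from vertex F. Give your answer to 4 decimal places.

t_F ≈ 18.8469

The third angle is ∠D = 180° − ∠F − ∠E = 13.78°.
Law of sines: ED = FE·sin F/sin D ≈ 53.95.
Law of sines: DF = FE·sin E/sin D ≈ 57.952.
The bisector from F has length 2·DF·FE·cos(∠F/2)/(DF+FE) ≈ 18.847.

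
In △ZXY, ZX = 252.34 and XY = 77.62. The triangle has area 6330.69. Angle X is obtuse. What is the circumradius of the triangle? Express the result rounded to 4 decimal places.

From area = ½·ZX·XY·sin X, we get sin X = 2·area/(ZX·XY) ≈ 0.64643.
Taking the obtuse solution, ∠X ≈ 139.73°.
Law of cosines then gives YZ ≈ 315.58.
Circumradius = YZ/(2 sin X) ≈ 244.09.

244.0919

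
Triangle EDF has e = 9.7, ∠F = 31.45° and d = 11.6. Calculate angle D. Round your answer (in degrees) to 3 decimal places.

By the law of cosines, f² = e² + d² − 2·e·d·cos F = 36.669, so f ≈ 6.0555.
Law of cosines again: cos D = (f² + e² − d²)/(2·f·e) ≈ -0.03235, so ∠D ≈ 91.85°.

91.854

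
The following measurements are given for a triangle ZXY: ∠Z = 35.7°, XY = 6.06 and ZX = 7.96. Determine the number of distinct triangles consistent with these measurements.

ZX·sin Z = 7.96·sin(35.7°) ≈ 4.645.
Since ZX sin Z < XY < ZX (4.645 < 6.06 < 7.96), two triangles exist.

2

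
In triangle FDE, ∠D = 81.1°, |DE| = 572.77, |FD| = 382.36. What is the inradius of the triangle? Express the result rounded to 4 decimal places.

r ≈ 135.8492

By the law of cosines, |EF|² = |FD|² + |DE|² − 2·|FD|·|DE|·cos D = 4.065e+05, so |EF| ≈ 637.57.
Area = ½·|FD|·|DE|·sin D ≈ 1.0818e+05.
Semiperimeter s = (572.77+637.57+382.36)/2 = 796.35.
Inradius = area/s = 1.0818e+05/796.35 ≈ 135.85.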